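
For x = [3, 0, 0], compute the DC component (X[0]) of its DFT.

X[0] = Σ(n=0 to 2) x[n] · ω_3^0 = Σ x[n]
= (3) + (0) + (0)

X[0] = 3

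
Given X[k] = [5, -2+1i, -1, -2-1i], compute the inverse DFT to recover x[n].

x[n] = (1/4) Σ(k=0 to 3) X[k] · e^(2πikn/4)

Computing each x[n]:
x[0] = 0
x[1] = 1
x[2] = 2
x[3] = 2

x = [0, 1, 2, 2]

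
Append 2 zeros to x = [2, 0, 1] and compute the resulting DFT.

Original 3-point DFT: [3, 1.5000+0.8660i, 1.5000-0.8660i]
Zero-padded 5-point DFT provides frequency interpolation.

DFT_5([x, 0, ...]) = [3, 1.1910-0.5878i, 2.3090+0.9511i, 2.3090-0.9511i, 1.1910+0.5878i]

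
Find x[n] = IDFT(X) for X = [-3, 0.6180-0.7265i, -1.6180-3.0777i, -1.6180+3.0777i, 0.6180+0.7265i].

x[n] = (1/5) Σ(k=0 to 4) X[k] · e^(2πikn/5)

Computing each x[n]:
x[0] = -1
x[1] = 1
x[2] = -2
x[3] = 0
x[4] = -1

x = [-1, 1, -2, 0, -1]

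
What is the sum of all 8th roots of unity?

Sum of all nth roots of unity equals 0 for n > 1 (geometric series with r ≠ 1).

0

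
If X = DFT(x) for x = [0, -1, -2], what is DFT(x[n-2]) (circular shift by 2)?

Time shift by 2: X_shifted[k] = ω_3^(2k) · X[k]
Shifted x = [-1, -2, 0]

DFT(x[n-2]) = [-3, 1.7321i, -1.7321i]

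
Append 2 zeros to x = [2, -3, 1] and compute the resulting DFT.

Original 3-point DFT: [0, 3.0000+3.4641i, 3.0000-3.4641i]
Zero-padded 5-point DFT provides frequency interpolation.

DFT_5([x, 0, ...]) = [0, 0.2639+2.2654i, 4.7361+2.7144i, 4.7361-2.7144i, 0.2639-2.2654i]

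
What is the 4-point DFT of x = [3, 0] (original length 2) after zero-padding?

Original 2-point DFT: [3, 3]
Zero-padded 4-point DFT provides frequency interpolation.

DFT_4([x, 0, ...]) = [3, 3, 3, 3]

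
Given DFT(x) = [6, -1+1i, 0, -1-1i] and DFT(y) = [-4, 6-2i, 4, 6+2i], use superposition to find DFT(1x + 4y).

By linearity: DFT(1x + 4y) = 1·DFT(x) + 4·DFT(y)
= 1·[6, -1+1i, 0, -1-1i] + 4·[-4, 6-2i, 4, 6+2i]

Computing element-wise:
Z[0] = 1·(6) + 4·(-4) = -10
Z[1] = 1·(-1+1i) + 4·(6-2i) = 23-7i
Z[2] = 1·(0) + 4·(4) = 16
Z[3] = 1·(-1-1i) + 4·(6+2i) = 23+7i

DFT(1x + 4y) = 1·X + 4·Y = [-10, 23-7i, 16, 23+7i]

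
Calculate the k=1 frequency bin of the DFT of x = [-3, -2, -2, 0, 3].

X[1] = Σ(n=0 to 4) x[n] · ω_5^(1n) where ω_5 = e^(-2πi/5)
= (-3)·ω_5^0 + (-2)·ω_5^1 + (-2)·ω_5^2 + (0)·ω_5^3 + (3)·ω_5^4

X[1] = -1.0729+5.9309i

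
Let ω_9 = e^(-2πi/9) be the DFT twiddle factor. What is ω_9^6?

ω_9^6 = e^(-2πi·6/9)
= cos(-2π·6/9) + i·sin(-2π·6/9)
= cos(-12π/9) + i·sin(-12π/9)

ω_9^6 = cos(-12π/9) + i·sin(-12π/9) = -0.5000+0.8660i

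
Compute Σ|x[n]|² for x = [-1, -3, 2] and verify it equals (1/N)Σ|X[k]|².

Time domain:
Σ|x[n]|² = |-1|² + |-3|² + |2|² = 14.0000

Frequency domain:
(1/3)Σ|X[k]|² = (1/3)(|-2|² + |-0.5000+4.3301i|² + |-0.5000-4.3301i|²) = (1/3)·42.0000 = 14.0000

Both sides agree, confirming Parseval's theorem.

Σ|x[n]|² = (1/N)Σ|X[k]|² = 14.0000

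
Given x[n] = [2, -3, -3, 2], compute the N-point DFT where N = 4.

X[k] = Σ(n=0 to 3) x[n] · ω_4^(nk)
where ω_4 = e^(-2πi/4)

Computing each X[k]:
X[0] = -2
X[1] = 5+5i
X[2] = 0
X[3] = 5-5i

X = [-2, 5+5i, 0, 5-5i]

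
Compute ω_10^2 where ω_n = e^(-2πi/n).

ω_10^2 = e^(-2πi·2/10)
= cos(-2π·2/10) + i·sin(-2π·2/10)
= cos(-4π/10) + i·sin(-4π/10)

ω_10^2 = cos(-4π/10) + i·sin(-4π/10) = 0.3090-0.9511i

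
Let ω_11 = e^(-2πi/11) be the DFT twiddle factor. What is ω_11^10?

ω_11^10 = e^(-2πi·10/11)
= cos(-2π·10/11) + i·sin(-2π·10/11)
= cos(-20π/11) + i·sin(-20π/11)

ω_11^10 = cos(-20π/11) + i·sin(-20π/11) = 0.8413+0.5406i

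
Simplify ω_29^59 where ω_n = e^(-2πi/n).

Since ω_29^29 = 1, powers reduce modulo 29.
59 mod 29 = 1
So ω_29^59 = ω_29^1 = e^(-2πi·1/29)

ω_29^59 = ω_29^1 = 0.9766-0.2150i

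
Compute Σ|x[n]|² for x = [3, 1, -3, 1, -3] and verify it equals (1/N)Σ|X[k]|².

Time domain:
Σ|x[n]|² = |3|² + |1|² + |-3|² + |1|² + |-3|² = 29.0000

Frequency domain:
(1/5)Σ|X[k]|² = (1/5)(|-1|² + |4.0000-1.4531i|² + |4.0000-6.1554i|² + |4.0000+6.1554i|² + |4.0000+1.4531i|²) = (1/5)·145.0000 = 29.0000

Both sides agree, confirming Parseval's theorem.

Σ|x[n]|² = (1/N)Σ|X[k]|² = 29.0000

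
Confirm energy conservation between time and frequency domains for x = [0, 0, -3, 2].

Time domain:
Σ|x[n]|² = |0|² + |0|² + |-3|² + |2|² = 13.0000

Frequency domain:
(1/4)Σ|X[k]|² = (1/4)(|-1|² + |3+2i|² + |-5|² + |3-2i|²) = (1/4)·52.0000 = 13.0000

Both sides agree, confirming Parseval's theorem.

Σ|x[n]|² = (1/N)Σ|X[k]|² = 13.0000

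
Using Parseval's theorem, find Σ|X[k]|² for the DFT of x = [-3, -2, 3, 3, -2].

Parseval: Σ|x[n]|² = (1/N)Σ|X[k]|², so Σ|X[k]|² = N·Σ|x[n]|² = 5·35.0000

Σ|X[k]|² = N·Σ|x[n]|² = 5·35.0000 = 175.0000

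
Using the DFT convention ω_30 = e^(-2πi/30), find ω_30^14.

ω_30^14 = e^(-2πi·14/30)
= cos(-2π·14/30) + i·sin(-2π·14/30)
= cos(-28π/30) + i·sin(-28π/30)

ω_30^14 = cos(-28π/30) + i·sin(-28π/30) = -0.9781-0.2079i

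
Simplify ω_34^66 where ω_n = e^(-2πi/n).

Since ω_34^34 = 1, powers reduce modulo 34.
66 mod 34 = 32
So ω_34^66 = ω_34^32 = e^(-2πi·32/34)

ω_34^66 = ω_34^32 = 0.9325+0.3612i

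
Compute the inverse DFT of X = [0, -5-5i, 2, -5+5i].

x[n] = (1/4) Σ(k=0 to 3) X[k] · e^(2πikn/4)

Computing each x[n]:
x[0] = -2
x[1] = 2
x[2] = 3
x[3] = -3

x = [-2, 2, 3, -3]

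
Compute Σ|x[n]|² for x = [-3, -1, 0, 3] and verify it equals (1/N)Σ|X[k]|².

Time domain:
Σ|x[n]|² = |-3|² + |-1|² + |0|² + |3|² = 19.0000

Frequency domain:
(1/4)Σ|X[k]|² = (1/4)(|-1|² + |-3+4i|² + |-5|² + |-3-4i|²) = (1/4)·76.0000 = 19.0000

Both sides agree, confirming Parseval's theorem.

Σ|x[n]|² = (1/N)Σ|X[k]|² = 19.0000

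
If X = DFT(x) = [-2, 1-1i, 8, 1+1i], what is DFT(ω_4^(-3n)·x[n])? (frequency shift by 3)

Modulation property: DFT(ω_4^(-3n)·x[n]) = X[(k-3) mod 4], so circularly shift X by 3 positions.

X[k-3] = [1-1i, 8, 1+1i, -2]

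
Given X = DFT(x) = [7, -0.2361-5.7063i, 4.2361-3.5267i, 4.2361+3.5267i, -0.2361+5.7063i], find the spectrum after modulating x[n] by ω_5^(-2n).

Modulation property: DFT(ω_5^(-2n)·x[n]) = X[(k-2) mod 5], so circularly shift X by 2 positions.

X[k-2] = [4.2361+3.5267i, -0.2361+5.7063i, 7, -0.2361-5.7063i, 4.2361-3.5267i]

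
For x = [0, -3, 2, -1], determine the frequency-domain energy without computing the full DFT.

Parseval: Σ|x[n]|² = (1/N)Σ|X[k]|², so Σ|X[k]|² = N·Σ|x[n]|² = 4·14.0000

Σ|X[k]|² = N·Σ|x[n]|² = 4·14.0000 = 56.0000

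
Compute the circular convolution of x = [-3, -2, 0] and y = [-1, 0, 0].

(x ⊛ y)[n] = Σ(m=0 to 2) x[m] · y[(n-m) mod 3]

Computing each output sample:
(x ⊛ y)[0] = 3
(x ⊛ y)[1] = 2
(x ⊛ y)[2] = 0

x ⊛ y = [3, 2, 0]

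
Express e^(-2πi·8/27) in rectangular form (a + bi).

ω_27^8 = e^(-2πi·8/27)
= cos(-2π·8/27) + i·sin(-2π·8/27)
= cos(-16π/27) + i·sin(-16π/27)

ω_27^8 = cos(-16π/27) + i·sin(-16π/27) = -0.2868-0.9580i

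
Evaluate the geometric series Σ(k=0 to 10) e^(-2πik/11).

Sum of all nth roots of unity equals 0 for n > 1 (geometric series with r ≠ 1).

0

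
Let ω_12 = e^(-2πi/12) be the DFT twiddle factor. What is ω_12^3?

ω_12^3 = e^(-2πi·3/12)
= cos(-2π·3/12) + i·sin(-2π·3/12)
= cos(-6π/12) + i·sin(-6π/12)

ω_12^3 = cos(-6π/12) + i·sin(-6π/12) = -1i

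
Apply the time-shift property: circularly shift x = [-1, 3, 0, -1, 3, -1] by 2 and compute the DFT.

Time shift by 2: X_shifted[k] = ω_6^(2k) · X[k]
Shifted x = [3, -1, -1, 3, 0, -1]

DFT(x[n-2]) = [3, -0.5000+0.8660i, 7.5000-0.8660i, 1, 7.5000+0.8660i, -0.5000-0.8660i]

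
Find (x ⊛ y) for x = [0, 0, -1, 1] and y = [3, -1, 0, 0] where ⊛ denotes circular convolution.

(x ⊛ y)[n] = Σ(m=0 to 3) x[m] · y[(n-m) mod 4]

Computing each output sample:
(x ⊛ y)[0] = -1
(x ⊛ y)[1] = 0
(x ⊛ y)[2] = -3
(x ⊛ y)[3] = 4

x ⊛ y = [-1, 0, -3, 4]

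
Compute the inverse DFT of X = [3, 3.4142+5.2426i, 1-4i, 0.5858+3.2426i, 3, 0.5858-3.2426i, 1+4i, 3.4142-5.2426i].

x[n] = (1/8) Σ(k=0 to 7) X[k] · e^(2πikn/8)

Computing each x[n]:
x[0] = 2
x[1] = 0
x[2] = 0
x[3] = -3
x[4] = 0
x[5] = 2
x[6] = 1
x[7] = 1

x = [2, 0, 0, -3, 0, 2, 1, 1]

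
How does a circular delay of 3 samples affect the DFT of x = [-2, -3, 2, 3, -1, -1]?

Time shift by 3: X_shifted[k] = ω_6^(3k) · X[k]
Shifted x = [3, -1, -1, -2, -3, 2]

DFT(x[n-3]) = [-2, 7.5000+0.8660i, 2.5000+4.3301i, 0, 2.5000-4.3301i, 7.5000-0.8660i]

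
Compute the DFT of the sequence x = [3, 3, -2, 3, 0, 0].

X[k] = Σ(n=0 to 5) x[n] · ω_6^(nk)
where ω_6 = e^(-2πi/6)

Computing each X[k]:
X[0] = 7
X[1] = 2.5000-0.8660i
X[2] = 5.5000-4.3301i
X[3] = -5
X[4] = 5.5000+4.3301i
X[5] = 2.5000+0.8660i

X = [7, 2.5000-0.8660i, 5.5000-4.3301i, -5, 5.5000+4.3301i, 2.5000+0.8660i]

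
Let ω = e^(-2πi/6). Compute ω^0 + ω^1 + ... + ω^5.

Sum of all nth roots of unity equals 0 for n > 1 (geometric series with r ≠ 1).

0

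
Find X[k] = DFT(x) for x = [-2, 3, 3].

X[k] = Σ(n=0 to 2) x[n] · ω_3^(nk)
where ω_3 = e^(-2πi/3)

Computing each X[k]:
X[0] = 4
X[1] = -5
X[2] = -5

X = [4, -5, -5]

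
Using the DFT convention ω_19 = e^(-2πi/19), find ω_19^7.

ω_19^7 = e^(-2πi·7/19)
= cos(-2π·7/19) + i·sin(-2π·7/19)
= cos(-14π/19) + i·sin(-14π/19)

ω_19^7 = cos(-14π/19) + i·sin(-14π/19) = -0.6773-0.7357i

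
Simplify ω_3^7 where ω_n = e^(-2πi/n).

Since ω_3^3 = 1, powers reduce modulo 3.
7 mod 3 = 1
So ω_3^7 = ω_3^1 = e^(-2πi·1/3)

ω_3^7 = ω_3^1 = -0.5000-0.8660i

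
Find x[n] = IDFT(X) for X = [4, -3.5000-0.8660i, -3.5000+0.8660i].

x[n] = (1/3) Σ(k=0 to 2) X[k] · e^(2πikn/3)

Computing each x[n]:
x[0] = -1
x[1] = 3
x[2] = 2

x = [-1, 3, 2]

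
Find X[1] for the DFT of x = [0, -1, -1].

X[1] = Σ(n=0 to 2) x[n] · ω_3^(1n) where ω_3 = e^(-2πi/3)
= (0)·ω_3^0 + (-1)·ω_3^1 + (-1)·ω_3^2

X[1] = 1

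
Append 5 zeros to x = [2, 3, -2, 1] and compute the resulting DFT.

Original 4-point DFT: [4, 4-2i, -4, 4+2i]
Zero-padded 9-point DFT provides frequency interpolation.

DFT_9([x, 0, ...]) = [4, 3.4508-0.8248i, 3.9003-1.4044i, 2.5000-4.3301i, -2.8512-3.1777i, -2.8512+3.1777i, 2.5000+4.3301i, 3.9003+1.4044i, 3.4508+0.8248i]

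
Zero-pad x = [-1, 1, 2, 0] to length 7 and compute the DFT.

Original 4-point DFT: [2, -3-1i, 0, -3+1i]
Zero-padded 7-point DFT provides frequency interpolation.

DFT_7([x, 0, ...]) = [2, -0.8216-2.7317i, -3.0245-0.1072i, -0.6540+1.1298i, -0.6540-1.1298i, -3.0245+0.1072i, -0.8216+2.7317i]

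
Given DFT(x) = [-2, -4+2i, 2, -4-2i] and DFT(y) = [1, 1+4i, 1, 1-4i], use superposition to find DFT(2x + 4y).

By linearity: DFT(2x + 4y) = 2·DFT(x) + 4·DFT(y)
= 2·[-2, -4+2i, 2, -4-2i] + 4·[1, 1+4i, 1, 1-4i]

Computing element-wise:
Z[0] = 2·(-2) + 4·(1) = 0
Z[1] = 2·(-4+2i) + 4·(1+4i) = -4+20i
Z[2] = 2·(2) + 4·(1) = 8
Z[3] = 2·(-4-2i) + 4·(1-4i) = -4-20i

DFT(2x + 4y) = 2·X + 4·Y = [0, -4+20i, 8, -4-20i]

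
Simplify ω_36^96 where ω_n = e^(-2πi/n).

Since ω_36^36 = 1, powers reduce modulo 36.
96 mod 36 = 24
So ω_36^96 = ω_36^24 = e^(-2πi·24/36)

ω_36^96 = ω_36^24 = -0.5000+0.8660i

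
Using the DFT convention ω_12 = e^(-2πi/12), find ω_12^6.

ω_12^6 = e^(-2πi·6/12)
= cos(-2π·6/12) + i·sin(-2π·6/12)
= cos(-12π/12) + i·sin(-12π/12)

ω_12^6 = cos(-12π/12) + i·sin(-12π/12) = -1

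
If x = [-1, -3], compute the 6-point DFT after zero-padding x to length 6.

Original 2-point DFT: [-4, 2]
Zero-padded 6-point DFT provides frequency interpolation.

DFT_6([x, 0, ...]) = [-4, -2.5000+2.5981i, 0.5000+2.5981i, 2, 0.5000-2.5981i, -2.5000-2.5981i]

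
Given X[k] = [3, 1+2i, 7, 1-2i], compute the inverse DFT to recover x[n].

x[n] = (1/4) Σ(k=0 to 3) X[k] · e^(2πikn/4)

Computing each x[n]:
x[0] = 3
x[1] = -2
x[2] = 2
x[3] = 0

x = [3, -2, 2, 0]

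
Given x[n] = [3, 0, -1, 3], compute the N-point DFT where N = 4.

X[k] = Σ(n=0 to 3) x[n] · ω_4^(nk)
where ω_4 = e^(-2πi/4)

Computing each X[k]:
X[0] = 5
X[1] = 4+3i
X[2] = -1
X[3] = 4-3i

X = [5, 4+3i, -1, 4-3i]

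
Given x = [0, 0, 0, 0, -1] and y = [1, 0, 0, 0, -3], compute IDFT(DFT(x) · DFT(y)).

(x ⊛ y)[n] = Σ(m=0 to 4) x[m] · y[(n-m) mod 5]

Computing each output sample:
(x ⊛ y)[0] = 0
(x ⊛ y)[1] = 0
(x ⊛ y)[2] = 0
(x ⊛ y)[3] = 3
(x ⊛ y)[4] = -1

x ⊛ y = [0, 0, 0, 3, -1]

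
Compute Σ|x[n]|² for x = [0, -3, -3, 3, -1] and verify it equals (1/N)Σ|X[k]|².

Time domain:
Σ|x[n]|² = |0|² + |-3|² + |-3|² + |3|² + |-1|² = 28.0000

Frequency domain:
(1/5)Σ|X[k]|² = (1/5)(|-4|² + |-1.2361+5.4288i|² + |3.2361-4.5308i|² + |3.2361+4.5308i|² + |-1.2361-5.4288i|²) = (1/5)·140.0000 = 28.0000

Both sides agree, confirming Parseval's theorem.

Σ|x[n]|² = (1/N)Σ|X[k]|² = 28.0000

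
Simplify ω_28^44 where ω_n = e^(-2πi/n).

Since ω_28^28 = 1, powers reduce modulo 28.
44 mod 28 = 16
So ω_28^44 = ω_28^16 = e^(-2πi·16/28)

ω_28^44 = ω_28^16 = -0.9010+0.4339i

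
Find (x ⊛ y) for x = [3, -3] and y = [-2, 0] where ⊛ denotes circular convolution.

(x ⊛ y)[n] = Σ(m=0 to 1) x[m] · y[(n-m) mod 2]

Computing each output sample:
(x ⊛ y)[0] = -6
(x ⊛ y)[1] = 6

x ⊛ y = [-6, 6]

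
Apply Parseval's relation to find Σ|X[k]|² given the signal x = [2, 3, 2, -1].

Parseval: Σ|x[n]|² = (1/N)Σ|X[k]|², so Σ|X[k]|² = N·Σ|x[n]|² = 4·18.0000

Σ|X[k]|² = N·Σ|x[n]|² = 4·18.0000 = 72.0000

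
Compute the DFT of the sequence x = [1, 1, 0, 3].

X[k] = Σ(n=0 to 3) x[n] · ω_4^(nk)
where ω_4 = e^(-2πi/4)

Computing each X[k]:
X[0] = 5
X[1] = 1+2i
X[2] = -3
X[3] = 1-2i

X = [5, 1+2i, -3, 1-2i]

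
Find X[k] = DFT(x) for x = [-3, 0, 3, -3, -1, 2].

X[k] = Σ(n=0 to 5) x[n] · ω_6^(nk)
where ω_6 = e^(-2πi/6)

Computing each X[k]:
X[0] = -2
X[1] = -1.7321i
X[2] = -8.0000+5.1962i
X[3] = 0
X[4] = -8.0000-5.1962i
X[5] = 1.7321i

X = [-2, -1.7321i, -8.0000+5.1962i, 0, -8.0000-5.1962i, 1.7321i]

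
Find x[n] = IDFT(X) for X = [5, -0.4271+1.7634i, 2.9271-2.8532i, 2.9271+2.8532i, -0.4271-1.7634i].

x[n] = (1/5) Σ(k=0 to 4) X[k] · e^(2πikn/5)

Computing each x[n]:
x[0] = 2
x[1] = 0
x[2] = 0
x[3] = 3
x[4] = 0

x = [2, 0, 0, 3, 0]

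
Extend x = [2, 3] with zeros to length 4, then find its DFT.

Original 2-point DFT: [5, -1]
Zero-padded 4-point DFT provides frequency interpolation.

DFT_4([x, 0, ...]) = [5, 2-3i, -1, 2+3i]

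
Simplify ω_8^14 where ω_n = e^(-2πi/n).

Since ω_8^8 = 1, powers reduce modulo 8.
14 mod 8 = 6
So ω_8^14 = ω_8^6 = e^(-2πi·6/8)

ω_8^14 = ω_8^6 = 1i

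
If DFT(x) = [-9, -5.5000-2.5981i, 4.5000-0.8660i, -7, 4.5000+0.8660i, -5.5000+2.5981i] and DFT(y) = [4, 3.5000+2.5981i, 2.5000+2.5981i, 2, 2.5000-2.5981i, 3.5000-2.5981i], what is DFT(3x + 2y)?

By linearity: DFT(3x + 2y) = 3·DFT(x) + 2·DFT(y)
= 3·[-9, -5.5000-2.5981i, 4.5000-0.8660i, -7, 4.5000+0.8660i, -5.5000+2.5981i] + 2·[4, 3.5000+2.5981i, 2.5000+2.5981i, 2, 2.5000-2.5981i, 3.5000-2.5981i]

Computing element-wise:
Z[0] = 3·(-9) + 2·(4) = -19
Z[1] = 3·(-5.5000-2.5981i) + 2·(3.5000+2.5981i) = -9.5000-2.5981i
Z[2] = 3·(4.5000-0.8660i) + 2·(2.5000+2.5981i) = 18.5000+2.5982i
Z[3] = 3·(-7) + 2·(2) = -17
Z[4] = 3·(4.5000+0.8660i) + 2·(2.5000-2.5981i) = 18.5000-2.5982i
Z[5] = 3·(-5.5000+2.5981i) + 2·(3.5000-2.5981i) = -9.5000+2.5981i

DFT(3x + 2y) = 3·X + 2·Y = [-19, -9.5000-2.5981i, 18.5000+2.5982i, -17, 18.5000-2.5982i, -9.5000+2.5981i]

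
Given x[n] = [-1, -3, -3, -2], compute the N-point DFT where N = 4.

X[k] = Σ(n=0 to 3) x[n] · ω_4^(nk)
where ω_4 = e^(-2πi/4)

Computing each X[k]:
X[0] = -9
X[1] = 2+1i
X[2] = 1
X[3] = 2-1i

X = [-9, 2+1i, 1, 2-1i]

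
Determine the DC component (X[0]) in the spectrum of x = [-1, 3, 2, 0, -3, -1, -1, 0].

X[0] = Σ(n=0 to 7) x[n] · ω_8^0 = Σ x[n]
= (-1) + (3) + (2) + (0) + (-3) + (-1) + (-1) + (0)

X[0] = -1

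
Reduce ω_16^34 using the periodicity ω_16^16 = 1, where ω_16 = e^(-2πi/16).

Since ω_16^16 = 1, powers reduce modulo 16.
34 mod 16 = 2
So ω_16^34 = ω_16^2 = e^(-2πi·2/16)

ω_16^34 = ω_16^2 = 0.7071-0.7071i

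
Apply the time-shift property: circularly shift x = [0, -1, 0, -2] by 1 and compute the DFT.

Time shift by 1: X_shifted[k] = ω_4^(1k) · X[k]
Shifted x = [-2, 0, -1, 0]

DFT(x[n-1]) = [-3, -1, -3, -1]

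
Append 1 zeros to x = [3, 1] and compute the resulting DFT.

Original 2-point DFT: [4, 2]
Zero-padded 3-point DFT provides frequency interpolation.

DFT_3([x, 0, ...]) = [4, 2.5000-0.8660i, 2.5000+0.8660i]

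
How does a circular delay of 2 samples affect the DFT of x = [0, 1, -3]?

Time shift by 2: X_shifted[k] = ω_3^(2k) · X[k]
Shifted x = [1, -3, 0]

DFT(x[n-2]) = [-2, 2.5000+2.5981i, 2.5000-2.5981i]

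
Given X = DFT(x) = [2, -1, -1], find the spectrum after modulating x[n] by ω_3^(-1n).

Modulation property: DFT(ω_3^(-1n)·x[n]) = X[(k-1) mod 3], so circularly shift X by 1 positions.

X[k-1] = [-1, 2, -1]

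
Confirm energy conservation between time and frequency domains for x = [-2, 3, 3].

Time domain:
Σ|x[n]|² = |-2|² + |3|² + |3|² = 22.0000

Frequency domain:
(1/3)Σ|X[k]|² = (1/3)(|4|² + |-5|² + |-5|²) = (1/3)·66.0000 = 22.0000

Both sides agree, confirming Parseval's theorem.

Σ|x[n]|² = (1/N)Σ|X[k]|² = 22.0000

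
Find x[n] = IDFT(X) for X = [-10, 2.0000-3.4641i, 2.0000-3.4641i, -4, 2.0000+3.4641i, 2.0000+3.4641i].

x[n] = (1/6) Σ(k=0 to 5) X[k] · e^(2πikn/6)

Computing each x[n]:
x[0] = -1
x[1] = 1
x[2] = -3
x[3] = -1
x[4] = -3
x[5] = -3

x = [-1, 1, -3, -1, -3, -3]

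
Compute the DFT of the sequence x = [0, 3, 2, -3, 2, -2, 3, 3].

X[k] = Σ(n=0 to 7) x[n] · ω_8^(nk)
where ω_8 = e^(-2πi/8)

Computing each X[k]:
X[0] = 8
X[1] = 5.7782+1.7071i
X[2] = -3-1i
X[3] = -9.7782-0.2929i
X[4] = 6
X[5] = -9.7782+0.2929i
X[6] = -3+1i
X[7] = 5.7782-1.7071i

X = [8, 5.7782+1.7071i, -3-1i, -9.7782-0.2929i, 6, -9.7782+0.2929i, -3+1i, 5.7782-1.7071i]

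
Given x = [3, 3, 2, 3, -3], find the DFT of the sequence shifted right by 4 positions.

Time shift by 4: X_shifted[k] = ω_5^(4k) · X[k]
Shifted x = [3, 2, 3, -3, 3]

DFT(x[n-4]) = [8, 4.5451-2.5757i, -1.0451+6.2941i, -1.0451-6.2941i, 4.5451+2.5757i]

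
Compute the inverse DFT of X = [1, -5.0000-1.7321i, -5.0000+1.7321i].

x[n] = (1/3) Σ(k=0 to 2) X[k] · e^(2πikn/3)

Computing each x[n]:
x[0] = -3
x[1] = 3
x[2] = 1

x = [-3, 3, 1]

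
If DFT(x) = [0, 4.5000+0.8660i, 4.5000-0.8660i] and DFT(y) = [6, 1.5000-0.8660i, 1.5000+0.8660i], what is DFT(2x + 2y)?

By linearity: DFT(2x + 2y) = 2·DFT(x) + 2·DFT(y)
= 2·[0, 4.5000+0.8660i, 4.5000-0.8660i] + 2·[6, 1.5000-0.8660i, 1.5000+0.8660i]

Computing element-wise:
Z[0] = 2·(0) + 2·(6) = 12
Z[1] = 2·(4.5000+0.8660i) + 2·(1.5000-0.8660i) = 12
Z[2] = 2·(4.5000-0.8660i) + 2·(1.5000+0.8660i) = 12

DFT(2x + 2y) = 2·X + 2·Y = [12, 12, 12]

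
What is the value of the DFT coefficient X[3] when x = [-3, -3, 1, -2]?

X[3] = Σ(n=0 to 3) x[n] · ω_4^(3n) where ω_4 = e^(-2πi/4)
= (-3)·ω_4^0 + (-3)·ω_4^3 + (1)·ω_4^6 + (-2)·ω_4^9

X[3] = -4-1i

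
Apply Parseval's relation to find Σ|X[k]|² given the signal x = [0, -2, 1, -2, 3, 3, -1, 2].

Parseval: Σ|x[n]|² = (1/N)Σ|X[k]|², so Σ|X[k]|² = N·Σ|x[n]|² = 8·32.0000

Σ|X[k]|² = N·Σ|x[n]|² = 8·32.0000 = 256.0000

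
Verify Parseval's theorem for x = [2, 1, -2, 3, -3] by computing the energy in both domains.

Time domain:
Σ|x[n]|² = |2|² + |1|² + |-2|² + |3|² + |-3|² = 27.0000

Frequency domain:
(1/5)Σ|X[k]|² = (1/5)(|1|² + |0.5729-0.8653i|² + |3.9271-7.1064i|² + |3.9271+7.1064i|² + |0.5729+0.8653i|²) = (1/5)·135.0000 = 27.0000

Both sides agree, confirming Parseval's theorem.

Σ|x[n]|² = (1/N)Σ|X[k]|² = 27.0000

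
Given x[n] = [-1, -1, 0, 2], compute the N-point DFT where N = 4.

X[k] = Σ(n=0 to 3) x[n] · ω_4^(nk)
where ω_4 = e^(-2πi/4)

Computing each X[k]:
X[0] = 0
X[1] = -1+3i
X[2] = -2
X[3] = -1-3i

X = [0, -1+3i, -2, -1-3i]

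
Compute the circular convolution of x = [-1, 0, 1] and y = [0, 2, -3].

(x ⊛ y)[n] = Σ(m=0 to 2) x[m] · y[(n-m) mod 3]

Computing each output sample:
(x ⊛ y)[0] = 2
(x ⊛ y)[1] = -5
(x ⊛ y)[2] = 3

x ⊛ y = [2, -5, 3]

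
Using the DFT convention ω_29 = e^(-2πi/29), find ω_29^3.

ω_29^3 = e^(-2πi·3/29)
= cos(-2π·3/29) + i·sin(-2π·3/29)
= cos(-6π/29) + i·sin(-6π/29)

ω_29^3 = cos(-6π/29) + i·sin(-6π/29) = 0.7961-0.6052i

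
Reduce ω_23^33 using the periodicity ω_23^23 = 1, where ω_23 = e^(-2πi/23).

Since ω_23^23 = 1, powers reduce modulo 23.
33 mod 23 = 10
So ω_23^33 = ω_23^10 = e^(-2πi·10/23)

ω_23^33 = ω_23^10 = -0.9172-0.3984i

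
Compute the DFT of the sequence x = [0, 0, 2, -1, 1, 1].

X[k] = Σ(n=0 to 5) x[n] · ω_6^(nk)
where ω_6 = e^(-2πi/6)

Computing each X[k]:
X[0] = 3
X[1] = 0
X[2] = -3.0000+1.7321i
X[3] = 3
X[4] = -3.0000-1.7321i
X[5] = 0

X = [3, 0, -3.0000+1.7321i, 3, -3.0000-1.7321i, 0]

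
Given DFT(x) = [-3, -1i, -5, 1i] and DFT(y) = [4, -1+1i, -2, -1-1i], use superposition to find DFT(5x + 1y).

By linearity: DFT(5x + 1y) = 5·DFT(x) + 1·DFT(y)
= 5·[-3, -1i, -5, 1i] + 1·[4, -1+1i, -2, -1-1i]

Computing element-wise:
Z[0] = 5·(-3) + 1·(4) = -11
Z[1] = 5·(-1i) + 1·(-1+1i) = -1-4i
Z[2] = 5·(-5) + 1·(-2) = -27
Z[3] = 5·(1i) + 1·(-1-1i) = -1+4i

DFT(5x + 1y) = 5·X + 1·Y = [-11, -1-4i, -27, -1+4i]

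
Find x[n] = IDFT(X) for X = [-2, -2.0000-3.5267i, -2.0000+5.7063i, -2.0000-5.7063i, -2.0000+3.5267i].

x[n] = (1/5) Σ(k=0 to 4) X[k] · e^(2πikn/5)

Computing each x[n]:
x[0] = -2
x[1] = 0
x[2] = 3
x[3] = -3
x[4] = 0

x = [-2, 0, 3, -3, 0]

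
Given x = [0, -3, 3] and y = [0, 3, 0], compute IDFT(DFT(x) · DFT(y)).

(x ⊛ y)[n] = Σ(m=0 to 2) x[m] · y[(n-m) mod 3]

Computing each output sample:
(x ⊛ y)[0] = 9
(x ⊛ y)[1] = 0
(x ⊛ y)[2] = -9

x ⊛ y = [9, 0, -9]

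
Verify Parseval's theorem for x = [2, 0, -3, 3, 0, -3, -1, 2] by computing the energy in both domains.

Time domain:
Σ|x[n]|² = |2|² + |0|² + |-3|² + |3|² + |0|² + |-3|² + |-1|² + |2|² = 36.0000

Frequency domain:
(1/8)Σ|X[k]|² = (1/8)(|0|² + |3.4142-0.8284i|² + |6+8i|² + |0.5858-4.8284i|² + |-4|² + |0.5858+4.8284i|² + |6-8i|² + |3.4142+0.8284i|²) = (1/8)·288.0000 = 36.0000

Both sides agree, confirming Parseval's theorem.

Σ|x[n]|² = (1/N)Σ|X[k]|² = 36.0000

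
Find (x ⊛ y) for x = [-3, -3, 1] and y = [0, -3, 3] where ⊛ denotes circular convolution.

(x ⊛ y)[n] = Σ(m=0 to 2) x[m] · y[(n-m) mod 3]

Computing each output sample:
(x ⊛ y)[0] = -12
(x ⊛ y)[1] = 12
(x ⊛ y)[2] = 0

x ⊛ y = [-12, 12, 0]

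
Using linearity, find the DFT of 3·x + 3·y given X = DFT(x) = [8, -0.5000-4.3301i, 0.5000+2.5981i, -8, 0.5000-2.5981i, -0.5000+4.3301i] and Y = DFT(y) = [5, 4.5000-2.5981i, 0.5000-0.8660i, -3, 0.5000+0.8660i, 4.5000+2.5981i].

By linearity: DFT(3x + 3y) = 3·DFT(x) + 3·DFT(y)
= 3·[8, -0.5000-4.3301i, 0.5000+2.5981i, -8, 0.5000-2.5981i, -0.5000+4.3301i] + 3·[5, 4.5000-2.5981i, 0.5000-0.8660i, -3, 0.5000+0.8660i, 4.5000+2.5981i]

Computing element-wise:
Z[0] = 3·(8) + 3·(5) = 39
Z[1] = 3·(-0.5000-4.3301i) + 3·(4.5000-2.5981i) = 12.0000-20.7846i
Z[2] = 3·(0.5000+2.5981i) + 3·(0.5000-0.8660i) = 3.0000+5.1963i
Z[3] = 3·(-8) + 3·(-3) = -33
Z[4] = 3·(0.5000-2.5981i) + 3·(0.5000+0.8660i) = 3.0000-5.1963i
Z[5] = 3·(-0.5000+4.3301i) + 3·(4.5000+2.5981i) = 12.0000+20.7846i

DFT(3x + 3y) = 3·X + 3·Y = [39, 12.0000-20.7846i, 3.0000+5.1963i, -33, 3.0000-5.1963i, 12.0000+20.7846i]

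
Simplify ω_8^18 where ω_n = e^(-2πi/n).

Since ω_8^8 = 1, powers reduce modulo 8.
18 mod 8 = 2
So ω_8^18 = ω_8^2 = e^(-2πi·2/8)

ω_8^18 = ω_8^2 = -1i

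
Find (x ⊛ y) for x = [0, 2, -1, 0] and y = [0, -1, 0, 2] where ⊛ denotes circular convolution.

(x ⊛ y)[n] = Σ(m=0 to 3) x[m] · y[(n-m) mod 4]

Computing each output sample:
(x ⊛ y)[0] = 4
(x ⊛ y)[1] = -2
(x ⊛ y)[2] = -2
(x ⊛ y)[3] = 1

x ⊛ y = [4, -2, -2, 1]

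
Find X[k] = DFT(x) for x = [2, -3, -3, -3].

X[k] = Σ(n=0 to 3) x[n] · ω_4^(nk)
where ω_4 = e^(-2πi/4)

Computing each X[k]:
X[0] = -7
X[1] = 5
X[2] = 5
X[3] = 5

X = [-7, 5, 5, 5]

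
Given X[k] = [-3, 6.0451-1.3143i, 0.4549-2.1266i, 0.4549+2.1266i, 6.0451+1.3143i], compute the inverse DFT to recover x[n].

x[n] = (1/5) Σ(k=0 to 4) X[k] · e^(2πikn/5)

Computing each x[n]:
x[0] = 2
x[1] = 1
x[2] = -3
x[3] = -2
x[4] = -1

x = [2, 1, -3, -2, -1]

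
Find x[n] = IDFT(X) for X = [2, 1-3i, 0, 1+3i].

x[n] = (1/4) Σ(k=0 to 3) X[k] · e^(2πikn/4)

Computing each x[n]:
x[0] = 1
x[1] = 2
x[2] = 0
x[3] = -1

x = [1, 2, 0, -1]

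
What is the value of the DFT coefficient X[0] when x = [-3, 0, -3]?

X[0] = Σ(n=0 to 2) x[n] · ω_3^0 = Σ x[n]
= (-3) + (0) + (-3)

X[0] = -6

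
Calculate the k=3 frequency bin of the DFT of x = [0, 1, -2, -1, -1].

X[3] = Σ(n=0 to 4) x[n] · ω_5^(3n) where ω_5 = e^(-2πi/5)
= (0)·ω_5^0 + (1)·ω_5^3 + (-2)·ω_5^6 + (-1)·ω_5^9 + (-1)·ω_5^12

X[3] = -0.9271+2.1266i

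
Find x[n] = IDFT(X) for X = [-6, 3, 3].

x[n] = (1/3) Σ(k=0 to 2) X[k] · e^(2πikn/3)

Computing each x[n]:
x[0] = 0
x[1] = -3
x[2] = -3

x = [0, -3, -3]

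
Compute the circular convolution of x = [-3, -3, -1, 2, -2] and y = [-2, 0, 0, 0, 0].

(x ⊛ y)[n] = Σ(m=0 to 4) x[m] · y[(n-m) mod 5]

Computing each output sample:
(x ⊛ y)[0] = 6
(x ⊛ y)[1] = 6
(x ⊛ y)[2] = 2
(x ⊛ y)[3] = -4
(x ⊛ y)[4] = 4

x ⊛ y = [6, 6, 2, -4, 4]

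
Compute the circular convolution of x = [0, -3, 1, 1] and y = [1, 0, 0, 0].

(x ⊛ y)[n] = Σ(m=0 to 3) x[m] · y[(n-m) mod 4]

Computing each output sample:
(x ⊛ y)[0] = 0
(x ⊛ y)[1] = -3
(x ⊛ y)[2] = 1
(x ⊛ y)[3] = 1

x ⊛ y = [0, -3, 1, 1]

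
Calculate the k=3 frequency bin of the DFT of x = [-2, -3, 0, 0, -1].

X[3] = Σ(n=0 to 4) x[n] · ω_5^(3n) where ω_5 = e^(-2πi/5)
= (-2)·ω_5^0 + (-3)·ω_5^3 + (0)·ω_5^6 + (0)·ω_5^9 + (-1)·ω_5^12

X[3] = 1.2361-1.1756i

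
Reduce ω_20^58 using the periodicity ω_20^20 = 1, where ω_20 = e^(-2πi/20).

Since ω_20^20 = 1, powers reduce modulo 20.
58 mod 20 = 18
So ω_20^58 = ω_20^18 = e^(-2πi·18/20)

ω_20^58 = ω_20^18 = 0.8090+0.5878i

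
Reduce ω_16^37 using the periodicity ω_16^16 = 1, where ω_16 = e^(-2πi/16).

Since ω_16^16 = 1, powers reduce modulo 16.
37 mod 16 = 5
So ω_16^37 = ω_16^5 = e^(-2πi·5/16)

ω_16^37 = ω_16^5 = -0.3827-0.9239i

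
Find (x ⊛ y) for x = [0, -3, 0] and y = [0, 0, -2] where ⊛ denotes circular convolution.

(x ⊛ y)[n] = Σ(m=0 to 2) x[m] · y[(n-m) mod 3]

Computing each output sample:
(x ⊛ y)[0] = 6
(x ⊛ y)[1] = 0
(x ⊛ y)[2] = 0

x ⊛ y = [6, 0, 0]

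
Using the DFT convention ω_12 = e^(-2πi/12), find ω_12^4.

ω_12^4 = e^(-2πi·4/12)
= cos(-2π·4/12) + i·sin(-2π·4/12)
= cos(-8π/12) + i·sin(-8π/12)

ω_12^4 = cos(-8π/12) + i·sin(-8π/12) = -0.5000-0.8660i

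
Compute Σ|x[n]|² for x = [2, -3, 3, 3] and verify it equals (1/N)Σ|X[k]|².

Time domain:
Σ|x[n]|² = |2|² + |-3|² + |3|² + |3|² = 31.0000

Frequency domain:
(1/4)Σ|X[k]|² = (1/4)(|5|² + |-1+6i|² + |5|² + |-1-6i|²) = (1/4)·124.0000 = 31.0000

Both sides agree, confirming Parseval's theorem.

Σ|x[n]|² = (1/N)Σ|X[k]|² = 31.0000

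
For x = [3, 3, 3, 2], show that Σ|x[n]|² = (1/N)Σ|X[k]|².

Time domain:
Σ|x[n]|² = |3|² + |3|² + |3|² + |2|² = 31.0000

Frequency domain:
(1/4)Σ|X[k]|² = (1/4)(|11|² + |-1i|² + |1|² + |1i|²) = (1/4)·124.0000 = 31.0000

Both sides agree, confirming Parseval's theorem.

Σ|x[n]|² = (1/N)Σ|X[k]|² = 31.0000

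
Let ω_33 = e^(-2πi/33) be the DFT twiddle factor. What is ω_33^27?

ω_33^27 = e^(-2πi·27/33)
= cos(-2π·27/33) + i·sin(-2π·27/33)
= cos(-54π/33) + i·sin(-54π/33)

ω_33^27 = cos(-54π/33) + i·sin(-54π/33) = 0.4154+0.9096i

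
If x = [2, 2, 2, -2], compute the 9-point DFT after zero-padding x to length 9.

Original 4-point DFT: [4, -4i, 4, 4i]
Zero-padded 9-point DFT provides frequency interpolation.

DFT_9([x, 0, ...]) = [4, 4.8794-1.5231i, 1.4679-4.3857i, -2, 2.6527+2.3336i, 2.6527-2.3336i, -2, 1.4679+4.3857i, 4.8794+1.5231i]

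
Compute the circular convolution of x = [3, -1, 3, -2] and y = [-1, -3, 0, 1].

(x ⊛ y)[n] = Σ(m=0 to 3) x[m] · y[(n-m) mod 4]

Computing each output sample:
(x ⊛ y)[0] = 2
(x ⊛ y)[1] = -5
(x ⊛ y)[2] = -2
(x ⊛ y)[3] = -4

x ⊛ y = [2, -5, -2, -4]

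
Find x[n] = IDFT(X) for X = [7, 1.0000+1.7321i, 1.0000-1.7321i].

x[n] = (1/3) Σ(k=0 to 2) X[k] · e^(2πikn/3)

Computing each x[n]:
x[0] = 3
x[1] = 1
x[2] = 3

x = [3, 1, 3]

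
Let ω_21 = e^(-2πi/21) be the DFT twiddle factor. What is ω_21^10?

ω_21^10 = e^(-2πi·10/21)
= cos(-2π·10/21) + i·sin(-2π·10/21)
= cos(-20π/21) + i·sin(-20π/21)

ω_21^10 = cos(-20π/21) + i·sin(-20π/21) = -0.9888-0.1490i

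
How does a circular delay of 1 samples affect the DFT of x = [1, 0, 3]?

Time shift by 1: X_shifted[k] = ω_3^(1k) · X[k]
Shifted x = [3, 1, 0]

DFT(x[n-1]) = [4, 2.5000-0.8660i, 2.5000+0.8660i]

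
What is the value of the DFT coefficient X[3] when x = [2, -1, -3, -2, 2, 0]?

X[3] = Σ(n=0 to 5) x[n] · ω_6^(3n) where ω_6 = e^(-2πi/6)
= (2)·ω_6^0 + (-1)·ω_6^3 + (-3)·ω_6^6 + (-2)·ω_6^9 + (2)·ω_6^12 + (0)·ω_6^15

X[3] = 4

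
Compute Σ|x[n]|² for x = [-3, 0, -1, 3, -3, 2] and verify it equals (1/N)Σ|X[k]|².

Time domain:
Σ|x[n]|² = |-3|² + |0|² + |-1|² + |3|² + |-3|² + |2|² = 32.0000

Frequency domain:
(1/6)Σ|X[k]|² = (1/6)(|-2|² + |-3|² + |1.0000+3.4641i|² + |-12|² + |1.0000-3.4641i|² + |-3|²) = (1/6)·192.0000 = 32.0000

Both sides agree, confirming Parseval's theorem.

Σ|x[n]|² = (1/N)Σ|X[k]|² = 32.0000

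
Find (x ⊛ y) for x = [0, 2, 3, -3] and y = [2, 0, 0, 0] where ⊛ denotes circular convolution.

(x ⊛ y)[n] = Σ(m=0 to 3) x[m] · y[(n-m) mod 4]

Computing each output sample:
(x ⊛ y)[0] = 0
(x ⊛ y)[1] = 4
(x ⊛ y)[2] = 6
(x ⊛ y)[3] = -6

x ⊛ y = [0, 4, 6, -6]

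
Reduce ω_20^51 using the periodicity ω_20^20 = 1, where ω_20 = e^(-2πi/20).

Since ω_20^20 = 1, powers reduce modulo 20.
51 mod 20 = 11
So ω_20^51 = ω_20^11 = e^(-2πi·11/20)

ω_20^51 = ω_20^11 = -0.9511+0.3090i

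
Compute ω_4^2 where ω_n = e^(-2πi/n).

ω_4^2 = e^(-2πi·2/4)
= cos(-2π·2/4) + i·sin(-2π·2/4)
= cos(-4π/4) + i·sin(-4π/4)

ω_4^2 = cos(-4π/4) + i·sin(-4π/4) = -1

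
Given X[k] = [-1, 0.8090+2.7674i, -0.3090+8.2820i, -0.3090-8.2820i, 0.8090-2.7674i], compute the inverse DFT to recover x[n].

x[n] = (1/5) Σ(k=0 to 4) X[k] · e^(2πikn/5)

Computing each x[n]:
x[0] = 0
x[1] = -3
x[2] = 2
x[3] = -3
x[4] = 3

x = [0, -3, 2, -3, 3]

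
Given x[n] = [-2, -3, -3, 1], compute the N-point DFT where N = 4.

X[k] = Σ(n=0 to 3) x[n] · ω_4^(nk)
where ω_4 = e^(-2πi/4)

Computing each X[k]:
X[0] = -7
X[1] = 1+4i
X[2] = -3
X[3] = 1-4i

X = [-7, 1+4i, -3, 1-4i]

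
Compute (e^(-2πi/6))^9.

Since ω_6^6 = 1, powers reduce modulo 6.
9 mod 6 = 3
So ω_6^9 = ω_6^3 = e^(-2πi·3/6)

ω_6^9 = ω_6^3 = -1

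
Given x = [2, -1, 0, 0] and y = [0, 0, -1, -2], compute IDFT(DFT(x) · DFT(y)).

(x ⊛ y)[n] = Σ(m=0 to 3) x[m] · y[(n-m) mod 4]

Computing each output sample:
(x ⊛ y)[0] = 2
(x ⊛ y)[1] = 0
(x ⊛ y)[2] = -2
(x ⊛ y)[3] = -3

x ⊛ y = [2, 0, -2, -3]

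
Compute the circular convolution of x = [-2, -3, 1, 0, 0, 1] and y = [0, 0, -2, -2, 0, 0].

(x ⊛ y)[n] = Σ(m=0 to 5) x[m] · y[(n-m) mod 6]

Computing each output sample:
(x ⊛ y)[0] = 0
(x ⊛ y)[1] = -2
(x ⊛ y)[2] = 2
(x ⊛ y)[3] = 10
(x ⊛ y)[4] = 4
(x ⊛ y)[5] = -2

x ⊛ y = [0, -2, 2, 10, 4, -2]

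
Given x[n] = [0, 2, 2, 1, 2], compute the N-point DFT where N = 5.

X[k] = Σ(n=0 to 4) x[n] · ω_5^(nk)
where ω_5 = e^(-2πi/5)

Computing each X[k]:
X[0] = 7
X[1] = -1.1910-0.5878i
X[2] = -2.3090+0.9511i
X[3] = -2.3090-0.9511i
X[4] = -1.1910+0.5878i

X = [7, -1.1910-0.5878i, -2.3090+0.9511i, -2.3090-0.9511i, -1.1910+0.5878i]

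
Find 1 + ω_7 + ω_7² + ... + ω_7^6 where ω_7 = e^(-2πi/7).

Sum of all nth roots of unity equals 0 for n > 1 (geometric series with r ≠ 1).

0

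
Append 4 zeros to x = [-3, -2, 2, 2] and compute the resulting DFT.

Original 4-point DFT: [-1, -5+4i, -1, -5-4i]
Zero-padded 8-point DFT provides frequency interpolation.

DFT_8([x, 0, ...]) = [-1, -5.8284-2.0000i, -5+4i, -0.1716+2.0000i, -1, -0.1716-2.0000i, -5-4i, -5.8284+2.0000i]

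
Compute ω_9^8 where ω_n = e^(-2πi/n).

ω_9^8 = e^(-2πi·8/9)
= cos(-2π·8/9) + i·sin(-2π·8/9)
= cos(-16π/9) + i·sin(-16π/9)

ω_9^8 = cos(-16π/9) + i·sin(-16π/9) = 0.7660+0.6428i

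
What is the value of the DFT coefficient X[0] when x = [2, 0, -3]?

X[0] = Σ(n=0 to 2) x[n] · ω_3^0 = Σ x[n]
= (2) + (0) + (-3)

X[0] = -1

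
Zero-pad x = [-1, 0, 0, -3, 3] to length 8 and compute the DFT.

Original 5-point DFT: [-1, 2.3541+1.0898i, -4.3541+4.6165i, -4.3541-4.6165i, 2.3541-1.0898i]
Zero-padded 8-point DFT provides frequency interpolation.

DFT_8([x, 0, ...]) = [-1, -1.8787+2.1213i, 2-3i, -6.1213+2.1213i, 5, -6.1213-2.1213i, 2+3i, -1.8787-2.1213i]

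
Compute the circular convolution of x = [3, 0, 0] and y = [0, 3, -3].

(x ⊛ y)[n] = Σ(m=0 to 2) x[m] · y[(n-m) mod 3]

Computing each output sample:
(x ⊛ y)[0] = 0
(x ⊛ y)[1] = 9
(x ⊛ y)[2] = -9

x ⊛ y = [0, 9, -9]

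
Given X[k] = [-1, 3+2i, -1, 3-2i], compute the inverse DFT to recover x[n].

x[n] = (1/4) Σ(k=0 to 3) X[k] · e^(2πikn/4)

Computing each x[n]:
x[0] = 1
x[1] = -1
x[2] = -2
x[3] = 1

x = [1, -1, -2, 1]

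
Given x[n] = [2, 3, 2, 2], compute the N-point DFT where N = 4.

X[k] = Σ(n=0 to 3) x[n] · ω_4^(nk)
where ω_4 = e^(-2πi/4)

Computing each X[k]:
X[0] = 9
X[1] = -1i
X[2] = -1
X[3] = 1i

X = [9, -1i, -1, 1i]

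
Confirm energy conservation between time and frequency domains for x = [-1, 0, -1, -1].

Time domain:
Σ|x[n]|² = |-1|² + |0|² + |-1|² + |-1|² = 3.0000

Frequency domain:
(1/4)Σ|X[k]|² = (1/4)(|-3|² + |-1i|² + |-1|² + |1i|²) = (1/4)·12.0000 = 3.0000

Both sides agree, confirming Parseval's theorem.

Σ|x[n]|² = (1/N)Σ|X[k]|² = 3.0000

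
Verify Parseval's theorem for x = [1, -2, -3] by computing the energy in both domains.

Time domain:
Σ|x[n]|² = |1|² + |-2|² + |-3|² = 14.0000

Frequency domain:
(1/3)Σ|X[k]|² = (1/3)(|-4|² + |3.5000-0.8660i|² + |3.5000+0.8660i|²) = (1/3)·42.0000 = 14.0000

Both sides agree, confirming Parseval's theorem.

Σ|x[n]|² = (1/N)Σ|X[k]|² = 14.0000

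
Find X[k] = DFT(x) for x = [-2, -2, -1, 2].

X[k] = Σ(n=0 to 3) x[n] · ω_4^(nk)
where ω_4 = e^(-2πi/4)

Computing each X[k]:
X[0] = -3
X[1] = -1+4i
X[2] = -3
X[3] = -1-4i

X = [-3, -1+4i, -3, -1-4i]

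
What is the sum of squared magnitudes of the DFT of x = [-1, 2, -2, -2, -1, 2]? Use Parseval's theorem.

Parseval: Σ|x[n]|² = (1/N)Σ|X[k]|², so Σ|X[k]|² = N·Σ|x[n]|² = 6·18.0000

Σ|X[k]|² = N·Σ|x[n]|² = 6·18.0000 = 108.0000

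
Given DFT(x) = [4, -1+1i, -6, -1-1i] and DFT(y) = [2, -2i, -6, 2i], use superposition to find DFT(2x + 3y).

By linearity: DFT(2x + 3y) = 2·DFT(x) + 3·DFT(y)
= 2·[4, -1+1i, -6, -1-1i] + 3·[2, -2i, -6, 2i]

Computing element-wise:
Z[0] = 2·(4) + 3·(2) = 14
Z[1] = 2·(-1+1i) + 3·(-2i) = -2-4i
Z[2] = 2·(-6) + 3·(-6) = -30
Z[3] = 2·(-1-1i) + 3·(2i) = -2+4i

DFT(2x + 3y) = 2·X + 3·Y = [14, -2-4i, -30, -2+4i]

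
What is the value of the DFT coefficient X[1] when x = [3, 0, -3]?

X[1] = Σ(n=0 to 2) x[n] · ω_3^(1n) where ω_3 = e^(-2πi/3)
= (3)·ω_3^0 + (0)·ω_3^1 + (-3)·ω_3^2

X[1] = 4.5000-2.5981i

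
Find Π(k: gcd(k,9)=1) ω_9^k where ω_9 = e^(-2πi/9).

The primitive 9th roots of unity are ω_9^k for k coprime to 9: k ∈ {1, 2, 4, 5, 7, 8}
Their product equals the constant term of the cyclotomic polynomial Φ_9(x) up to sign.
For n ≥ 3, the product of all primitive nth roots of unity is 1. (For n=1 it is 1; for n=2 it is -1.)

1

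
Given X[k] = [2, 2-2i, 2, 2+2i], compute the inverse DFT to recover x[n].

x[n] = (1/4) Σ(k=0 to 3) X[k] · e^(2πikn/4)

Computing each x[n]:
x[0] = 2
x[1] = 1
x[2] = 0
x[3] = -1

x = [2, 1, 0, -1]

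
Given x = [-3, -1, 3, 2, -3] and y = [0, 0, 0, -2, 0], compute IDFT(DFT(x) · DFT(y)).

(x ⊛ y)[n] = Σ(m=0 to 4) x[m] · y[(n-m) mod 5]

Computing each output sample:
(x ⊛ y)[0] = -6
(x ⊛ y)[1] = -4
(x ⊛ y)[2] = 6
(x ⊛ y)[3] = 6
(x ⊛ y)[4] = 2

x ⊛ y = [-6, -4, 6, 6, 2]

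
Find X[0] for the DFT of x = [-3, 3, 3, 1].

X[0] = Σ(n=0 to 3) x[n] · ω_4^0 = Σ x[n]
= (-3) + (3) + (3) + (1)

X[0] = 4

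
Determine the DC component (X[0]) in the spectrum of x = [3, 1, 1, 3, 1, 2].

X[0] = Σ(n=0 to 5) x[n] · ω_6^0 = Σ x[n]
= (3) + (1) + (1) + (3) + (1) + (2)

X[0] = 11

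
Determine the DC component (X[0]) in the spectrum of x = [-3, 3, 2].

X[0] = Σ(n=0 to 2) x[n] · ω_3^0 = Σ x[n]
= (-3) + (3) + (2)

X[0] = 2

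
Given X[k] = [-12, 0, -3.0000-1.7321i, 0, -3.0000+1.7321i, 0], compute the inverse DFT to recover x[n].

x[n] = (1/6) Σ(k=0 to 5) X[k] · e^(2πikn/6)

Computing each x[n]:
x[0] = -3
x[1] = -1
x[2] = -2
x[3] = -3
x[4] = -1
x[5] = -2

x = [-3, -1, -2, -3, -1, -2]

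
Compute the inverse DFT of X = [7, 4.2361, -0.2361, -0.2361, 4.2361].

x[n] = (1/5) Σ(k=0 to 4) X[k] · e^(2πikn/5)

Computing each x[n]:
x[0] = 3
x[1] = 2
x[2] = 0
x[3] = 0
x[4] = 2

x = [3, 2, 0, 0, 2]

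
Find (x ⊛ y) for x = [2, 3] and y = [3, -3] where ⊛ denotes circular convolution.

(x ⊛ y)[n] = Σ(m=0 to 1) x[m] · y[(n-m) mod 2]

Computing each output sample:
(x ⊛ y)[0] = -3
(x ⊛ y)[1] = 3

x ⊛ y = [-3, 3]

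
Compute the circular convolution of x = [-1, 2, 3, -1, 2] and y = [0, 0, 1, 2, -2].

(x ⊛ y)[n] = Σ(m=0 to 4) x[m] · y[(n-m) mod 5]

Computing each output sample:
(x ⊛ y)[0] = 1
(x ⊛ y)[1] = -6
(x ⊛ y)[2] = 5
(x ⊛ y)[3] = -4
(x ⊛ y)[4] = 9

x ⊛ y = [1, -6, 5, -4, 9]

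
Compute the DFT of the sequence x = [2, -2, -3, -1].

X[k] = Σ(n=0 to 3) x[n] · ω_4^(nk)
where ω_4 = e^(-2πi/4)

Computing each X[k]:
X[0] = -4
X[1] = 5+1i
X[2] = 2
X[3] = 5-1i

X = [-4, 5+1i, 2, 5-1i]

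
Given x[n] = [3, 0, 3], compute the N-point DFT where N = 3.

X[k] = Σ(n=0 to 2) x[n] · ω_3^(nk)
where ω_3 = e^(-2πi/3)

Computing each X[k]:
X[0] = 6
X[1] = 1.5000+2.5981i
X[2] = 1.5000-2.5981i

X = [6, 1.5000+2.5981i, 1.5000-2.5981i]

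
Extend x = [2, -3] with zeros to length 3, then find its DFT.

Original 2-point DFT: [-1, 5]
Zero-padded 3-point DFT provides frequency interpolation.

DFT_3([x, 0, ...]) = [-1, 3.5000+2.5981i, 3.5000-2.5981i]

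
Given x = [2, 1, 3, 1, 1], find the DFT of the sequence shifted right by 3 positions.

Time shift by 3: X_shifted[k] = ω_5^(3k) · X[k]
Shifted x = [3, 1, 1, 2, 1]

DFT(x[n-3]) = [8, 1.1910+0.5878i, 2.3090-0.9511i, 2.3090+0.9511i, 1.1910-0.5878i]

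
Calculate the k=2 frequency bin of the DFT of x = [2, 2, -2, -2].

X[2] = Σ(n=0 to 3) x[n] · ω_4^(2n) where ω_4 = e^(-2πi/4)
= (2)·ω_4^0 + (2)·ω_4^2 + (-2)·ω_4^4 + (-2)·ω_4^6

X[2] = 0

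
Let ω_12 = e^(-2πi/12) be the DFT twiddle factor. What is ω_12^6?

ω_12^6 = e^(-2πi·6/12)
= cos(-2π·6/12) + i·sin(-2π·6/12)
= cos(-12π/12) + i·sin(-12π/12)

ω_12^6 = cos(-12π/12) + i·sin(-12π/12) = -1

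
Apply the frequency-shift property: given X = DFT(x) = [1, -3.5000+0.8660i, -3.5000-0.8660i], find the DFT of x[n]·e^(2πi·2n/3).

Modulation property: DFT(ω_3^(-2n)·x[n]) = X[(k-2) mod 3], so circularly shift X by 2 positions.

X[k-2] = [-3.5000+0.8660i, -3.5000-0.8660i, 1]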